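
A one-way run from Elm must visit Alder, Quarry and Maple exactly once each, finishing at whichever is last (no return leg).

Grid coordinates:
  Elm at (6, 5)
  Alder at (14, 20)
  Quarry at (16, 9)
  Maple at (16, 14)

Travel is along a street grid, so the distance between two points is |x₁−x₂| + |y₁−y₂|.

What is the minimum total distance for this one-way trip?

Minimum one-way distance = 27.

There are 3! = 6 possible orderings.
Elm → Alder → Quarry → Maple: 23+13+5 = 41
Elm → Alder → Maple → Quarry: 23+8+5 = 36
Elm → Quarry → Alder → Maple: 14+13+8 = 35
Elm → Quarry → Maple → Alder: 14+5+8 = 27
Elm → Maple → Alder → Quarry: 19+8+13 = 40
Elm → Maple → Quarry → Alder: 19+5+13 = 37
The minimum is 27.
One shortest path: Elm → Quarry → Maple → Alder.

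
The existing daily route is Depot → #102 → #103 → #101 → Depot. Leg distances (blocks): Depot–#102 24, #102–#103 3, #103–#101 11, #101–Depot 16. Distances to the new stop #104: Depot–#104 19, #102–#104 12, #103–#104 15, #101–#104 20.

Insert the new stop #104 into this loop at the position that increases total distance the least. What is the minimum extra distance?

Insertion cost between consecutive stops i–j is d(i,#104) + d(#104,j) − d(i,j):
  between Depot and #102: 19 + 12 − 24 = 7
  between #102 and #103: 12 + 15 − 3 = 24
  between #103 and #101: 15 + 20 − 11 = 24
  between #101 and Depot: 20 + 19 − 16 = 23
Cheapest insertion is between Depot and #102, adding 7.
New total = 54 + 7 = 61.

Adding 7 blocks by placing #104 on the Depot–#102 leg.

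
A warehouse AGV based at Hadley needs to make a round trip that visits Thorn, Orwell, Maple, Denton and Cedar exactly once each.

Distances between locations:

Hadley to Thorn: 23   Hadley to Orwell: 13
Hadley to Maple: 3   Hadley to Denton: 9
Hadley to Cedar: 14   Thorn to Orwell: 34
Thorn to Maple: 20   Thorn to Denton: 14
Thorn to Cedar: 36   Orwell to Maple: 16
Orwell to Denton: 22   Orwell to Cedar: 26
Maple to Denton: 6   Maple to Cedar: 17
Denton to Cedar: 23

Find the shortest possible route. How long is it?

Shortest round trip = 97.

Hadley - Thorn - Orwell - Maple - Denton - Cedar - Hadley: 23+34+16+6+23+14 = 116
Hadley - Thorn - Orwell - Maple - Cedar - Denton - Hadley: 23+34+16+17+23+9 = 122
Hadley - Thorn - Orwell - Denton - Maple - Cedar - Hadley: 23+34+22+6+17+14 = 116
Hadley - Thorn - Orwell - Denton - Cedar - Maple - Hadley: 23+34+22+23+17+3 = 122
Hadley - Thorn - Orwell - Cedar - Maple - Denton - Hadley: 23+34+26+17+6+9 = 115
Hadley - Thorn - Orwell - Cedar - Denton - Maple - Hadley: 23+34+26+23+6+3 = 115
Hadley - Thorn - Maple - Orwell - Denton - Cedar - Hadley: 23+20+16+22+23+14 = 118
Hadley - Thorn - Maple - Orwell - Cedar - Denton - Hadley: 23+20+16+26+23+9 = 117
Hadley - Thorn - Maple - Denton - Orwell - Cedar - Hadley: 23+20+6+22+26+14 = 111
Hadley - Thorn - Maple - Denton - Cedar - Orwell - Hadley: 23+20+6+23+26+13 = 111
Hadley - Thorn - Maple - Cedar - Orwell - Denton - Hadley: 23+20+17+26+22+9 = 117
Hadley - Thorn - Maple - Cedar - Denton - Orwell - Hadley: 23+20+17+23+22+13 = 118
Hadley - Thorn - Denton - Orwell - Maple - Cedar - Hadley: 23+14+22+16+17+14 = 106
Hadley - Thorn - Denton - Orwell - Cedar - Maple - Hadley: 23+14+22+26+17+3 = 105
… (46 more)
Hadley - Maple - Denton - Thorn - Orwell - Cedar - Hadley: 3+6+14+34+26+14 = 97  ← best
The minimum is 97.
One optimal route: Hadley → Maple → Denton → Thorn → Orwell → Cedar → Hadley (or its reverse).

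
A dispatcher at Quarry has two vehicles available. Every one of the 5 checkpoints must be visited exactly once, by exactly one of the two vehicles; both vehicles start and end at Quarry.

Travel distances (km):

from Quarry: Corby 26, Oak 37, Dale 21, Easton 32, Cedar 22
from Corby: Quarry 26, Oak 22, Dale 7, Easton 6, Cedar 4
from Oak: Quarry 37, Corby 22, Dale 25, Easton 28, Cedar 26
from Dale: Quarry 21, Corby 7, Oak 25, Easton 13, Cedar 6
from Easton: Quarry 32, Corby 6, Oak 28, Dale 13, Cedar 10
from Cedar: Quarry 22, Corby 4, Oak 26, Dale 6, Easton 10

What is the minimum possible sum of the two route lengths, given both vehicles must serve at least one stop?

Minimum combined distance: 139 km.

Try each way of splitting the stops between the two vehicles (each non-empty) and, for each split, find the best tour for each vehicle:
  {Corby} + {Oak, Dale, Easton, Cedar}: 52 + 102 = 154
  {Oak} + {Corby, Dale, Easton, Cedar}: 74 + 66 = 140
  {Corby, Oak} + {Dale, Easton, Cedar}: 85 + 66 = 151
  {Dale} + {Corby, Oak, Easton, Cedar}: 42 + 97 = 139
  {Corby, Dale} + {Oak, Easton, Cedar}: 54 + 97 = 151
  {Oak, Dale} + {Corby, Easton, Cedar}: 83 + 64 = 147
  … (15 splits in total)
Best: vehicle 1 Quarry → Dale → Quarry = 42; vehicle 2 Quarry → Oak → Corby → Easton → Cedar → Quarry = 97; combined 139.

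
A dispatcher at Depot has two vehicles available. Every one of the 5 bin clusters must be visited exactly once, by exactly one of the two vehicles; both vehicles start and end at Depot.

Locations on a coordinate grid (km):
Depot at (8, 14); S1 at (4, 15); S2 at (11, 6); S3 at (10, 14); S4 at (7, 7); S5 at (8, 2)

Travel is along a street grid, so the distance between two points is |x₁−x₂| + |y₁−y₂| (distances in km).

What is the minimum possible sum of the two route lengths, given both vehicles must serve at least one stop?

Check every non-empty split of the stops between the two vehicles; for each half take its own optimal tour:
  {S1} + {S2, S3, S4, S5}: 10 + 32 = 42
  {S2} + {S1, S3, S4, S5}: 22 + 38 = 60
  {S1, S2} + {S3, S4, S5}: 32 + 30 = 62
  {S3} + {S1, S2, S4, S5}: 4 + 40 = 44
  {S1, S3} + {S2, S4, S5}: 14 + 32 = 46
  {S2, S3} + {S1, S4, S5}: 22 + 34 = 56
  … (15 splits in total)
Best: vehicle 1 Depot → S1 → Depot = 10; vehicle 2 Depot → S3 → S2 → S5 → S4 → Depot = 32; combined 42.

42 km — the smallest possible combined total.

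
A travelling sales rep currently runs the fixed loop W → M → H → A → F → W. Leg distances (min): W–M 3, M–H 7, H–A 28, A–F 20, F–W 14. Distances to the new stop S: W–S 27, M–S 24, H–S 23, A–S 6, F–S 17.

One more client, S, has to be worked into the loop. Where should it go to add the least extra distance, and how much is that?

Minimum extra distance: 1 min, inserting S between H and A.

Insertion cost between consecutive stops i–j is d(i,S) + d(S,j) − d(i,j):
  between W and M: 27 + 24 − 3 = 48
  between M and H: 24 + 23 − 7 = 40
  between H and A: 23 + 6 − 28 = 1
  between A and F: 6 + 17 − 20 = 3
  between F and W: 17 + 27 − 14 = 30
Cheapest insertion is between H and A, adding 1.
New total = 72 + 1 = 73.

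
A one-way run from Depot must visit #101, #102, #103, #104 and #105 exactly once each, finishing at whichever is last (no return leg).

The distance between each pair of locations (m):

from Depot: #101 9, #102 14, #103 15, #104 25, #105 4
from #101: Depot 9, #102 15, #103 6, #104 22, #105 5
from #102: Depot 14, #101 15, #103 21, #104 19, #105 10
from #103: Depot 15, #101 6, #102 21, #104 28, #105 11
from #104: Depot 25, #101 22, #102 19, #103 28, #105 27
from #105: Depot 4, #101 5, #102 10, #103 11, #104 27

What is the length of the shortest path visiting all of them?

There are 5! = 120 possible orderings.
Depot - #101 - #102 - #103 - #104 - #105: 9+15+21+28+27 = 100
Depot - #101 - #102 - #103 - #105 - #104: 9+15+21+11+27 = 83
Depot - #101 - #102 - #104 - #103 - #105: 9+15+19+28+11 = 82
Depot - #101 - #102 - #104 - #105 - #103: 9+15+19+27+11 = 81
Depot - #101 - #102 - #105 - #103 - #104: 9+15+10+11+28 = 73
Depot - #101 - #102 - #105 - #104 - #103: 9+15+10+27+28 = 89
Depot - #101 - #103 - #102 - #104 - #105: 9+6+21+19+27 = 82
Depot - #101 - #103 - #102 - #105 - #104: 9+6+21+10+27 = 73
Depot - #101 - #103 - #104 - #102 - #105: 9+6+28+19+10 = 72
Depot - #101 - #103 - #104 - #105 - #102: 9+6+28+27+10 = 80
Depot - #101 - #103 - #105 - #102 - #104: 9+6+11+10+19 = 55
Depot - #101 - #103 - #105 - #104 - #102: 9+6+11+27+19 = 72
Depot - #101 - #104 - #102 - #103 - #105: 9+22+19+21+11 = 82
Depot - #101 - #104 - #102 - #105 - #103: 9+22+19+10+11 = 71
… (106 more)
The minimum is 55.
One shortest path: Depot → #101 → #103 → #105 → #102 → #104.

Minimum one-way distance = 55 m.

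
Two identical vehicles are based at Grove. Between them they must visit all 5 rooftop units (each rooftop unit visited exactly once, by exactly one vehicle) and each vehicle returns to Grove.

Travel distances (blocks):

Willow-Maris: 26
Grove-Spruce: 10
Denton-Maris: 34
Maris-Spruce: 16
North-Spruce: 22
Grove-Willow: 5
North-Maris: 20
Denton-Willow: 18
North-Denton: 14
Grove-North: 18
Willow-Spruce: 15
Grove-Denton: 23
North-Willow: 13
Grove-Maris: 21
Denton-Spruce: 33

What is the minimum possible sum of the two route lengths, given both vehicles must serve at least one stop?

Minimum combined distance: 93 blocks.

There are 2^4 − 1 = 15 ways to divide the 5 stops into two non-empty groups. For each, the best each vehicle can do is its own shortest tour through its group:
  {North} + {Denton, Willow, Maris, Spruce}: 36 + 83 = 119
  {Denton} + {North, Willow, Maris, Spruce}: 46 + 64 = 110
  {North, Denton} + {Willow, Maris, Spruce}: 55 + 57 = 112
  {Willow} + {North, Denton, Maris, Spruce}: 10 + 83 = 93
  {North, Willow} + {Denton, Maris, Spruce}: 36 + 83 = 119
  {Denton, Willow} + {North, Maris, Spruce}: 46 + 64 = 110
  … (15 splits in total)
Best: vehicle 1 Grove → Willow → Grove = 10; vehicle 2 Grove → Denton → North → Maris → Spruce → Grove = 83; combined 93.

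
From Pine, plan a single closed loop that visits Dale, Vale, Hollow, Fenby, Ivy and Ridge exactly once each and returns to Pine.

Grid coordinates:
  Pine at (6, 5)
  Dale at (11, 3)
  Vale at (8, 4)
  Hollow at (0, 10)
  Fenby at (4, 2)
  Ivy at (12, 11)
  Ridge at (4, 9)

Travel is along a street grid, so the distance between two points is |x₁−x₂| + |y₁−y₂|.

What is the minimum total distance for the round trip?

Shortest round trip = 46.

With 6 stops there are 6!/2 = 360 distinct round trips (a route and its reverse cost the same).
Pine - Dale - Vale - Hollow - Fenby - Ivy - Ridge - Pine: 7+4+14+12+17+10+6 = 70
Pine - Dale - Vale - Hollow - Fenby - Ridge - Ivy - Pine: 7+4+14+12+7+10+12 = 66
Pine - Dale - Vale - Hollow - Ivy - Fenby - Ridge - Pine: 7+4+14+13+17+7+6 = 68
Pine - Dale - Vale - Hollow - Ivy - Ridge - Fenby - Pine: 7+4+14+13+10+7+5 = 60
Pine - Dale - Vale - Hollow - Ridge - Fenby - Ivy - Pine: 7+4+14+5+7+17+12 = 66
Pine - Dale - Vale - Hollow - Ridge - Ivy - Fenby - Pine: 7+4+14+5+10+17+5 = 62
Pine - Dale - Vale - Fenby - Hollow - Ivy - Ridge - Pine: 7+4+6+12+13+10+6 = 58
Pine - Dale - Vale - Fenby - Hollow - Ridge - Ivy - Pine: 7+4+6+12+5+10+12 = 56
… (352 more)
Pine - Vale - Dale - Ivy - Hollow - Ridge - Fenby - Pine: 3+4+9+13+5+7+5 = 46  ← best
The minimum is 46.
One optimal route: Pine → Vale → Dale → Ivy → Hollow → Ridge → Fenby → Pine (or its reverse).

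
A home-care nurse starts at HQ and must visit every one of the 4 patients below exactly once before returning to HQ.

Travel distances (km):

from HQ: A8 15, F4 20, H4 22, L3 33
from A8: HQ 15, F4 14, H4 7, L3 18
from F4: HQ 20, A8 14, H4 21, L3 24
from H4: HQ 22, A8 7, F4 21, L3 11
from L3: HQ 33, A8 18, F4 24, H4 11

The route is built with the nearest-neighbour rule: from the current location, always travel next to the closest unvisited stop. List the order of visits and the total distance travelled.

HQ → [A8:15 / F4:20 / H4:22 / L3:33] → A8 (15)
A8 → [H4:7 / F4:14 / L3:18] → H4 (7)
H4 → [L3:11 / F4:21] → L3 (11)
L3 → [F4:24] → F4 (24)
Return F4→HQ: 20.
Total = 15 + 7 + 11 + 24 + 20 = 77.

77 km along HQ → A8 → H4 → L3 → F4 → HQ.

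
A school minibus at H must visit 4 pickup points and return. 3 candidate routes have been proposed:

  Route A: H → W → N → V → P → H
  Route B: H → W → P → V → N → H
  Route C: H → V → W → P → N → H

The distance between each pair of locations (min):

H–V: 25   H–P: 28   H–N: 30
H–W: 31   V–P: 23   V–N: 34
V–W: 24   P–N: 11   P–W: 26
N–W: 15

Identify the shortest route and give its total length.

116 min — Route C is the shortest.

Route A: 31 + 15 + 34 + 23 + 28 = 131
Route B: 31 + 26 + 23 + 34 + 30 = 144
Route C: 25 + 24 + 26 + 11 + 30 = 116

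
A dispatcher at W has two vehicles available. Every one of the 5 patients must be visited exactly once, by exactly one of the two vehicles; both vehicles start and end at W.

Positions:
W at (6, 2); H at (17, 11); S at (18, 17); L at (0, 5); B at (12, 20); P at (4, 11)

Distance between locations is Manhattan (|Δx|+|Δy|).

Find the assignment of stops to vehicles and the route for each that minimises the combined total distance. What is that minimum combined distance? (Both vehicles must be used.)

Minimum combined distance: 82.

Try each way of splitting the stops between the two vehicles (each non-empty) and, for each split, find the best tour for each vehicle:
  {H} + {S, L, B, P}: 40 + 72 = 112
  {S} + {H, L, B, P}: 54 + 70 = 124
  {H, S} + {L, B, P}: 54 + 60 = 114
  {L} + {H, S, B, P}: 18 + 64 = 82
  {H, L} + {S, B, P}: 52 + 64 = 116
  {S, L} + {H, B, P}: 66 + 62 = 128
  … (15 splits in total)
Best: vehicle 1 W → L → W = 18; vehicle 2 W → H → S → B → P → W = 64; combined 82.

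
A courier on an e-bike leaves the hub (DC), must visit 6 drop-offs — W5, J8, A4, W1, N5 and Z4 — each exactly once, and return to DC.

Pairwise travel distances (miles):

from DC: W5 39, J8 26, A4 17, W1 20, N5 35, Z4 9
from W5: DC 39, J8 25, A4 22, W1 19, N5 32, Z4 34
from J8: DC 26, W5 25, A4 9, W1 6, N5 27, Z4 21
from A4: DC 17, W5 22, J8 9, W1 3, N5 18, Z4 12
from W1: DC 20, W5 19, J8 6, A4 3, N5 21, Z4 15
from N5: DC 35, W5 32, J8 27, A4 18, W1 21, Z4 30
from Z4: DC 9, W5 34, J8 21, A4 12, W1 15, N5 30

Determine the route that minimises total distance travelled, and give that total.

There are 360 distinct closed tours to check (reversals are equivalent).
DC→W5→J8→A4→W1→N5→Z4→DC: 39+25+9+3+21+30+9 = 136
DC→W5→J8→A4→W1→Z4→N5→DC: 39+25+9+3+15+30+35 = 156
DC→W5→J8→A4→N5→W1→Z4→DC: 39+25+9+18+21+15+9 = 136
DC→W5→J8→A4→N5→Z4→W1→DC: 39+25+9+18+30+15+20 = 156
DC→W5→J8→A4→Z4→W1→N5→DC: 39+25+9+12+15+21+35 = 156
DC→W5→J8→A4→Z4→N5→W1→DC: 39+25+9+12+30+21+20 = 156
DC→W5→J8→W1→A4→N5→Z4→DC: 39+25+6+3+18+30+9 = 130
DC→W5→J8→W1→A4→Z4→N5→DC: 39+25+6+3+12+30+35 = 150
… (352 more)
DC→J8→W1→W5→N5→A4→Z4→DC: 26+6+19+32+18+12+9 = 122  ← best
The minimum is 122.
One optimal route: DC → J8 → W1 → W5 → N5 → A4 → Z4 → DC (or its reverse).

Minimum total distance: 122 miles.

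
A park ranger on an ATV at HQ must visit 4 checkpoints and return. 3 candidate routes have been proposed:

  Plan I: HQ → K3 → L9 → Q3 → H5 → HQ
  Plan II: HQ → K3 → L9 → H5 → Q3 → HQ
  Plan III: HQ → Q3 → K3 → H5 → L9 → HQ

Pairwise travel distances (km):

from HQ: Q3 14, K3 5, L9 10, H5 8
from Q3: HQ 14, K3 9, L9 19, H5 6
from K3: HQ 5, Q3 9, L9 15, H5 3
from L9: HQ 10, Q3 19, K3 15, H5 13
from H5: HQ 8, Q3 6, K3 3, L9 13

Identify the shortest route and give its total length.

Shortest is Plan III, total 49 km.

Plan I: 5 + 15 + 19 + 6 + 8 = 53
Plan II: 5 + 15 + 13 + 6 + 14 = 53
Plan III: 14 + 9 + 3 + 13 + 10 = 49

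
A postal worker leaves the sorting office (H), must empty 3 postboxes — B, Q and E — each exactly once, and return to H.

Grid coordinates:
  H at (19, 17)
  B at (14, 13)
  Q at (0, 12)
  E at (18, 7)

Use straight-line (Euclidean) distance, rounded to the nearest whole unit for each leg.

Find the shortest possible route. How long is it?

Minimum total distance: 49.

H - B - Q - E - H: 6+14+19+10 = 49
H - B - E - Q - H: 6+7+19+20 = 52
H - Q - B - E - H: 20+14+7+10 = 51
The minimum is 49.
One optimal route: H → B → Q → E → H (or its reverse).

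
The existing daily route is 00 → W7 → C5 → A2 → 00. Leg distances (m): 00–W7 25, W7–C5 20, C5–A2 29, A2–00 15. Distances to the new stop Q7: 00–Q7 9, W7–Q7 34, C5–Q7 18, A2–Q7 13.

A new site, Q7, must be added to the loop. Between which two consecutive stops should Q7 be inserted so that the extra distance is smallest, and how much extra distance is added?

Insertion cost between consecutive stops i–j is d(i,Q7) + d(Q7,j) − d(i,j):
  between 00 and W7: 9 + 34 − 25 = 18
  between W7 and C5: 34 + 18 − 20 = 32
  between C5 and A2: 18 + 13 − 29 = 2
  between A2 and 00: 13 + 9 − 15 = 7
Cheapest insertion is between C5 and A2, adding 2.
New total = 89 + 2 = 91.

+2 m — insert Q7 between C5 and A2.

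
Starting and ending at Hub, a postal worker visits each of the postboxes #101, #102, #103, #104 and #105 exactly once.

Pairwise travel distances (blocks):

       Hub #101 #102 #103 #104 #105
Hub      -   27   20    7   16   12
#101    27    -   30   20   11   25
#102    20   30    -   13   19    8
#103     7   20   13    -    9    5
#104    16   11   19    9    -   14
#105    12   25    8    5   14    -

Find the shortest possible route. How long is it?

77 blocks — the shortest possible round trip.

With 5 stops there are 5!/2 = 60 distinct round trips (a route and its reverse cost the same).
Hub → #101 → #102 → #103 → #104 → #105 → Hub: 27+30+13+9+14+12 = 105
Hub → #101 → #102 → #103 → #105 → #104 → Hub: 27+30+13+5+14+16 = 105
Hub → #101 → #102 → #104 → #103 → #105 → Hub: 27+30+19+9+5+12 = 102
Hub → #101 → #102 → #104 → #105 → #103 → Hub: 27+30+19+14+5+7 = 102
Hub → #101 → #102 → #105 → #103 → #104 → Hub: 27+30+8+5+9+16 = 95
Hub → #101 → #102 → #105 → #104 → #103 → Hub: 27+30+8+14+9+7 = 95
Hub → #101 → #103 → #102 → #104 → #105 → Hub: 27+20+13+19+14+12 = 105
Hub → #101 → #103 → #102 → #105 → #104 → Hub: 27+20+13+8+14+16 = 98
Hub → #101 → #103 → #104 → #102 → #105 → Hub: 27+20+9+19+8+12 = 95
Hub → #101 → #103 → #104 → #105 → #102 → Hub: 27+20+9+14+8+20 = 98
Hub → #101 → #103 → #105 → #102 → #104 → Hub: 27+20+5+8+19+16 = 95
Hub → #101 → #103 → #105 → #104 → #102 → Hub: 27+20+5+14+19+20 = 105
Hub → #101 → #104 → #102 → #103 → #105 → Hub: 27+11+19+13+5+12 = 87
Hub → #101 → #104 → #102 → #105 → #103 → Hub: 27+11+19+8+5+7 = 77
… (46 more)
The minimum is 77.
One optimal route: Hub → #101 → #104 → #102 → #105 → #103 → Hub (or its reverse).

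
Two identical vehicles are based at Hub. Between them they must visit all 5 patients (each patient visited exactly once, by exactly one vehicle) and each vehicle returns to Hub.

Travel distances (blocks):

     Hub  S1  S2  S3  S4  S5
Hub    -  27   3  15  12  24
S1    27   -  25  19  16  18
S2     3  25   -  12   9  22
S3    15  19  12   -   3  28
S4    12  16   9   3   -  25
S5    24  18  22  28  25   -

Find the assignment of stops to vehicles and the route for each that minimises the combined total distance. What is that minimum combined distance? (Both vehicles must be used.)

There are 2^4 − 1 = 15 ways to divide the 5 stops into two non-empty groups. For each, the best each vehicle can do is its own shortest tour through its group:
  {S1} + {S2, S3, S4, S5}: 54 + 67 = 121
  {S2} + {S1, S3, S4, S5}: 6 + 76 = 82
  {S1, S2} + {S3, S4, S5}: 55 + 67 = 122
  {S3} + {S1, S2, S4, S5}: 30 + 70 = 100
  {S1, S3} + {S2, S4, S5}: 61 + 61 = 122
  {S2, S3} + {S1, S4, S5}: 30 + 70 = 100
  … (15 splits in total)
Best: vehicle 1 Hub → S2 → Hub = 6; vehicle 2 Hub → S3 → S4 → S1 → S5 → Hub = 76; combined 82.

82 blocks — the smallest possible combined total.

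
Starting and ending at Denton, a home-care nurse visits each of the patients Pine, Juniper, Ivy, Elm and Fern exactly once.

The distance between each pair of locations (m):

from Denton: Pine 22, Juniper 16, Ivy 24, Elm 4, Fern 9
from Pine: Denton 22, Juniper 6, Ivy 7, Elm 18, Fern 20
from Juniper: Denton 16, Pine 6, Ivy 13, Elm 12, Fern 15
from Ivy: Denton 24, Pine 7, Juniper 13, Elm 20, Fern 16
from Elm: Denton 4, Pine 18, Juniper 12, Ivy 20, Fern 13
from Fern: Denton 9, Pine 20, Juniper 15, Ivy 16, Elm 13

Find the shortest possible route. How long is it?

Minimum total distance: 54 m.

There are 60 distinct closed tours to check (reversals are equivalent).
Denton-Pine-Juniper-Ivy-Elm-Fern-Denton: 22+6+13+20+13+9 = 83
Denton-Pine-Juniper-Ivy-Fern-Elm-Denton: 22+6+13+16+13+4 = 74
Denton-Pine-Juniper-Elm-Ivy-Fern-Denton: 22+6+12+20+16+9 = 85
Denton-Pine-Juniper-Elm-Fern-Ivy-Denton: 22+6+12+13+16+24 = 93
Denton-Pine-Juniper-Fern-Ivy-Elm-Denton: 22+6+15+16+20+4 = 83
Denton-Pine-Juniper-Fern-Elm-Ivy-Denton: 22+6+15+13+20+24 = 100
Denton-Pine-Ivy-Juniper-Elm-Fern-Denton: 22+7+13+12+13+9 = 76
Denton-Pine-Ivy-Juniper-Fern-Elm-Denton: 22+7+13+15+13+4 = 74
Denton-Pine-Ivy-Elm-Juniper-Fern-Denton: 22+7+20+12+15+9 = 85
Denton-Pine-Ivy-Elm-Fern-Juniper-Denton: 22+7+20+13+15+16 = 93
Denton-Pine-Ivy-Fern-Juniper-Elm-Denton: 22+7+16+15+12+4 = 76
Denton-Pine-Ivy-Fern-Elm-Juniper-Denton: 22+7+16+13+12+16 = 86
Denton-Pine-Elm-Juniper-Ivy-Fern-Denton: 22+18+12+13+16+9 = 90
Denton-Pine-Elm-Juniper-Fern-Ivy-Denton: 22+18+12+15+16+24 = 107
… (46 more)
Denton-Elm-Juniper-Pine-Ivy-Fern-Denton: 4+12+6+7+16+9 = 54  ← best
The minimum is 54.
One optimal route: Denton → Elm → Juniper → Pine → Ivy → Fern → Denton (or its reverse).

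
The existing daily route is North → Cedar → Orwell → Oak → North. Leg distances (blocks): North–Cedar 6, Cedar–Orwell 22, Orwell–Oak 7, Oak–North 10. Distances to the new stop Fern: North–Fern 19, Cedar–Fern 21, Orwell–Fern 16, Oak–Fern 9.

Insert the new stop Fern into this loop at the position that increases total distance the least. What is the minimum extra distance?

Insertion cost between consecutive stops i–j is d(i,Fern) + d(Fern,j) − d(i,j):
  between North and Cedar: 19 + 21 − 6 = 34
  between Cedar and Orwell: 21 + 16 − 22 = 15
  between Orwell and Oak: 16 + 9 − 7 = 18
  between Oak and North: 9 + 19 − 10 = 18
Cheapest insertion is between Cedar and Orwell, adding 15.
New total = 45 + 15 = 60.

Minimum extra distance: 15 blocks, inserting Fern between Cedar and Orwell.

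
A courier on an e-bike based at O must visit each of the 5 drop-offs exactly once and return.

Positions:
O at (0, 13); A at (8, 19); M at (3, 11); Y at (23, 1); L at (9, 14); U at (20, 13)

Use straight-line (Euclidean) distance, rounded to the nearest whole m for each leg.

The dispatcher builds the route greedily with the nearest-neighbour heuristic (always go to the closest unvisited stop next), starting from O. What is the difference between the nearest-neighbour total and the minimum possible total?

From O: M=4, L=9, A=10, U=20, Y=26 → choose M (4).
From M: L=7, A=9, U=17, Y=22 → choose L (7).
From L: A=5, U=11, Y=19 → choose A (5).
From A: U=13, Y=23 → choose U (13).
From U: Y=12 → choose Y (12).
NN route O → M → L → A → U → Y → O costs 67.
Optimal: O → A → L → U → Y → M → O costs 64 (by enumerating all 60 distinct tours).
Excess = 67 − 64 = 3.

3 m longer than the optimal tour.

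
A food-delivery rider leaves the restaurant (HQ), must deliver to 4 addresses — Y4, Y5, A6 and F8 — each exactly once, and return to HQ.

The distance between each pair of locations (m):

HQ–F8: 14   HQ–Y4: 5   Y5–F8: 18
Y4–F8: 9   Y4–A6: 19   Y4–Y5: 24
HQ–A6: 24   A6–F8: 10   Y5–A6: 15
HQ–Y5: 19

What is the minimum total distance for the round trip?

58 m — the shortest possible round trip.

With 4 stops there are 4!/2 = 12 distinct round trips (a route and its reverse cost the same).
HQ-Y4-Y5-A6-F8-HQ: 5+24+15+10+14 = 68
HQ-Y4-Y5-F8-A6-HQ: 5+24+18+10+24 = 81
HQ-Y4-A6-Y5-F8-HQ: 5+19+15+18+14 = 71
HQ-Y4-A6-F8-Y5-HQ: 5+19+10+18+19 = 71
HQ-Y4-F8-Y5-A6-HQ: 5+9+18+15+24 = 71
HQ-Y4-F8-A6-Y5-HQ: 5+9+10+15+19 = 58
HQ-Y5-Y4-A6-F8-HQ: 19+24+19+10+14 = 86
HQ-Y5-Y4-F8-A6-HQ: 19+24+9+10+24 = 86
HQ-Y5-A6-Y4-F8-HQ: 19+15+19+9+14 = 76
HQ-Y5-F8-Y4-A6-HQ: 19+18+9+19+24 = 89
HQ-A6-Y4-Y5-F8-HQ: 24+19+24+18+14 = 99
HQ-A6-Y5-Y4-F8-HQ: 24+15+24+9+14 = 86
The minimum is 58.
One optimal route: HQ → Y4 → F8 → A6 → Y5 → HQ (or its reverse).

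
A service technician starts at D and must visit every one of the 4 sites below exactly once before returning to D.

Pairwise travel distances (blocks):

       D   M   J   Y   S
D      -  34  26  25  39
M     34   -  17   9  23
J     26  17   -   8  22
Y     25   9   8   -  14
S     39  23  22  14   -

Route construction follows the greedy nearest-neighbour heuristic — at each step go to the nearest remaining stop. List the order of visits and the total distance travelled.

112 blocks along D → Y → J → M → S → D.

D → [Y:25 / J:26 / M:34 / S:39] → Y (25)
Y → [J:8 / M:9 / S:14] → J (8)
J → [M:17 / S:22] → M (17)
M → [S:23] → S (23)
Return S→D: 39.
Total = 25 + 8 + 17 + 23 + 39 = 112.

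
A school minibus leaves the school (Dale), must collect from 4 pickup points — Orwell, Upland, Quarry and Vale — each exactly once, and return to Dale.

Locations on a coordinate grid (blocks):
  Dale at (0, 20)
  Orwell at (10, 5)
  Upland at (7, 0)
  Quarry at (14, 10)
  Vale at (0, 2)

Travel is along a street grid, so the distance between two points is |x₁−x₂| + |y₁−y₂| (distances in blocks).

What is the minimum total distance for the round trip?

Minimum total distance: 68 blocks.

Dale - Orwell - Upland - Quarry - Vale - Dale: 25+8+17+22+18 = 90
Dale - Orwell - Upland - Vale - Quarry - Dale: 25+8+9+22+24 = 88
Dale - Orwell - Quarry - Upland - Vale - Dale: 25+9+17+9+18 = 78
Dale - Orwell - Quarry - Vale - Upland - Dale: 25+9+22+9+27 = 92
Dale - Orwell - Vale - Upland - Quarry - Dale: 25+13+9+17+24 = 88
Dale - Orwell - Vale - Quarry - Upland - Dale: 25+13+22+17+27 = 104
Dale - Upland - Orwell - Quarry - Vale - Dale: 27+8+9+22+18 = 84
Dale - Upland - Orwell - Vale - Quarry - Dale: 27+8+13+22+24 = 94
Dale - Upland - Quarry - Orwell - Vale - Dale: 27+17+9+13+18 = 84
Dale - Upland - Vale - Orwell - Quarry - Dale: 27+9+13+9+24 = 82
Dale - Quarry - Orwell - Upland - Vale - Dale: 24+9+8+9+18 = 68
Dale - Quarry - Upland - Orwell - Vale - Dale: 24+17+8+13+18 = 80
The minimum is 68.
One optimal route: Dale → Quarry → Orwell → Upland → Vale → Dale (or its reverse).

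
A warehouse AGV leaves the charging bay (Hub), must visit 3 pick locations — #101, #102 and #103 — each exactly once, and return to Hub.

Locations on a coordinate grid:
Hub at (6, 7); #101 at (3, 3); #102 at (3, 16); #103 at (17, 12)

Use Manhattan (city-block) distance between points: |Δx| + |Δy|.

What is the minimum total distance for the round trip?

54 — the shortest possible round trip.

With 3 stops there are 3!/2 = 3 distinct round trips (a route and its reverse cost the same).
Hub→#101→#102→#103→Hub: 7+13+18+16 = 54
Hub→#101→#103→#102→Hub: 7+23+18+12 = 60
Hub→#102→#101→#103→Hub: 12+13+23+16 = 64
The minimum is 54.
One optimal route: Hub → #101 → #102 → #103 → Hub (or its reverse).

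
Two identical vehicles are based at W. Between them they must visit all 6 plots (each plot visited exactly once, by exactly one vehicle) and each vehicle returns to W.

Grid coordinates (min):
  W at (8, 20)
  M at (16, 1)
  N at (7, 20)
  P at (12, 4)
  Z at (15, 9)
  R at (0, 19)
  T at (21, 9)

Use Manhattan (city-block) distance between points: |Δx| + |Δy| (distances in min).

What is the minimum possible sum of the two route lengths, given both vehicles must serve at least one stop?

Minimum combined distance: 82 min.

There are 2^5 − 1 = 31 ways to divide the 6 stops into two non-empty groups. For each, the best each vehicle can do is its own shortest tour through its group:
  {M} + {N, P, Z, R, T}: 54 + 74 = 128
  {N} + {M, P, Z, R, T}: 2 + 80 = 82
  {M, N} + {P, Z, R, T}: 56 + 74 = 130
  {P} + {M, N, Z, R, T}: 40 + 80 = 120
  {M, P} + {N, Z, R, T}: 54 + 64 = 118
  {N, P} + {M, Z, R, T}: 42 + 80 = 122
  … (31 splits in total)
Best: vehicle 1 W → N → W = 2; vehicle 2 W → P → M → T → Z → R → W = 80; combined 82.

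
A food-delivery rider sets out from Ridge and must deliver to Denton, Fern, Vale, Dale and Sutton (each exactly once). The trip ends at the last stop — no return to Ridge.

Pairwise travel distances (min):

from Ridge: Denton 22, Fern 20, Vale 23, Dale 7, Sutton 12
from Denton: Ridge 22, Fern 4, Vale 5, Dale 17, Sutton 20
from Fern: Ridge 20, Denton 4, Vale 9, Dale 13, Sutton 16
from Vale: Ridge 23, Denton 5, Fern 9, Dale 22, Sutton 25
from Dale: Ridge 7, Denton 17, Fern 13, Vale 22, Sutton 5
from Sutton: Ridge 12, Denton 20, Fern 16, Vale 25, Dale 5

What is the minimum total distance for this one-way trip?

Shortest open route: 37 min.

There are 5! = 120 possible orderings.
Ridge→Denton→Fern→Vale→Dale→Sutton: 22+4+9+22+5 = 62
Ridge→Denton→Fern→Vale→Sutton→Dale: 22+4+9+25+5 = 65
Ridge→Denton→Fern→Dale→Vale→Sutton: 22+4+13+22+25 = 86
Ridge→Denton→Fern→Dale→Sutton→Vale: 22+4+13+5+25 = 69
Ridge→Denton→Fern→Sutton→Vale→Dale: 22+4+16+25+22 = 89
Ridge→Denton→Fern→Sutton→Dale→Vale: 22+4+16+5+22 = 69
Ridge→Denton→Vale→Fern→Dale→Sutton: 22+5+9+13+5 = 54
Ridge→Denton→Vale→Fern→Sutton→Dale: 22+5+9+16+5 = 57
Ridge→Denton→Vale→Dale→Fern→Sutton: 22+5+22+13+16 = 78
Ridge→Denton→Vale→Dale→Sutton→Fern: 22+5+22+5+16 = 70
Ridge→Denton→Vale→Sutton→Fern→Dale: 22+5+25+16+13 = 81
Ridge→Denton→Vale→Sutton→Dale→Fern: 22+5+25+5+13 = 70
Ridge→Denton→Dale→Fern→Vale→Sutton: 22+17+13+9+25 = 86
Ridge→Denton→Dale→Fern→Sutton→Vale: 22+17+13+16+25 = 93
… (106 more)
Ridge→Dale→Sutton→Fern→Denton→Vale: 7+5+16+4+5 = 37  ← best
The minimum is 37.
One shortest path: Ridge → Dale → Sutton → Fern → Denton → Vale.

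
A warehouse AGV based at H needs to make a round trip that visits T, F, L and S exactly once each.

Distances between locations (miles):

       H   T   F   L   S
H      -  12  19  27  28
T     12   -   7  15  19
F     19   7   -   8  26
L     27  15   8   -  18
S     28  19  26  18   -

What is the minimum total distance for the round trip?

H-T-F-L-S-H: 12+7+8+18+28 = 73
H-T-F-S-L-H: 12+7+26+18+27 = 90
H-T-L-F-S-H: 12+15+8+26+28 = 89
H-T-L-S-F-H: 12+15+18+26+19 = 90
H-T-S-F-L-H: 12+19+26+8+27 = 92
H-T-S-L-F-H: 12+19+18+8+19 = 76
H-F-T-L-S-H: 19+7+15+18+28 = 87
H-F-T-S-L-H: 19+7+19+18+27 = 90
H-F-L-T-S-H: 19+8+15+19+28 = 89
H-F-S-T-L-H: 19+26+19+15+27 = 106
H-L-T-F-S-H: 27+15+7+26+28 = 103
H-L-F-T-S-H: 27+8+7+19+28 = 89
The minimum is 73.
One optimal route: H → T → F → L → S → H (or its reverse).

Shortest round trip = 73 miles.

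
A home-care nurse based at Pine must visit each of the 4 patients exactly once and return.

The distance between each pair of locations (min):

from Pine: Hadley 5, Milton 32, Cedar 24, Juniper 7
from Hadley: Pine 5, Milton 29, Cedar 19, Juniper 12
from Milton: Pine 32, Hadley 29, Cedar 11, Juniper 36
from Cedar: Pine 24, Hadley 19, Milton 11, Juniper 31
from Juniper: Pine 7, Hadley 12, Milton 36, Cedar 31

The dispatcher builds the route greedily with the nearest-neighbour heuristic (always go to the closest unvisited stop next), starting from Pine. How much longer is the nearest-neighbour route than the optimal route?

Pine: Hadley=5, Juniper=7, Cedar=24, Milton=32 ⇒ Hadley
Hadley: Juniper=12, Cedar=19, Milton=29 ⇒ Juniper
Juniper: Cedar=31, Milton=36 ⇒ Cedar
Cedar: Milton=11 ⇒ Milton
NN route Pine → Hadley → Juniper → Cedar → Milton → Pine costs 91.
Optimal: Pine → Hadley → Cedar → Milton → Juniper → Pine costs 78 (by enumerating all 12 distinct tours).
Excess = 91 − 78 = 13.

Excess over optimum: 13 min.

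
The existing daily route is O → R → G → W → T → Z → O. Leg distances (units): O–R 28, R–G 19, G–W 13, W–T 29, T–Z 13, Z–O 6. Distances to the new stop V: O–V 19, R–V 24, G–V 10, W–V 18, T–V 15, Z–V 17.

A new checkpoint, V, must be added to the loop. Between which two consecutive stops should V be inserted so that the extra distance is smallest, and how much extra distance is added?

+4 — insert V between W and T.

Insertion cost between consecutive stops i–j is d(i,V) + d(V,j) − d(i,j):
  between O and R: 19 + 24 − 28 = 15
  between R and G: 24 + 10 − 19 = 15
  between G and W: 10 + 18 − 13 = 15
  between W and T: 18 + 15 − 29 = 4
  between T and Z: 15 + 17 − 13 = 19
  between Z and O: 17 + 19 − 6 = 30
Cheapest insertion is between W and T, adding 4.
New total = 108 + 4 = 112.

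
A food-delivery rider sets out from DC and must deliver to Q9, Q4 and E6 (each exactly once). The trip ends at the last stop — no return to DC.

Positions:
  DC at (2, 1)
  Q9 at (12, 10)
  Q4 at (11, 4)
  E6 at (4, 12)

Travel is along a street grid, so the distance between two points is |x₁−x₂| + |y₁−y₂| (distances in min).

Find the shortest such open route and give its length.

Minimum one-way distance = 29 min.

There are 3! = 6 possible orderings.
DC → Q9 → Q4 → E6: 19+7+15 = 41
DC → Q9 → E6 → Q4: 19+10+15 = 44
DC → Q4 → Q9 → E6: 12+7+10 = 29
DC → Q4 → E6 → Q9: 12+15+10 = 37
DC → E6 → Q9 → Q4: 13+10+7 = 30
DC → E6 → Q4 → Q9: 13+15+7 = 35
The minimum is 29.
One shortest path: DC → Q4 → Q9 → E6.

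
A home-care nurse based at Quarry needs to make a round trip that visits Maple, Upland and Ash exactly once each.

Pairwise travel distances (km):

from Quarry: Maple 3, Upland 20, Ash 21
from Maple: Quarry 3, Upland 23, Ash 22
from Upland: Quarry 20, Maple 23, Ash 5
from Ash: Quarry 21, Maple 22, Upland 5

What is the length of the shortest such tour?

50 km — the shortest possible round trip.

Quarry → Maple → Upland → Ash → Quarry: 3+23+5+21 = 52
Quarry → Maple → Ash → Upland → Quarry: 3+22+5+20 = 50
Quarry → Upland → Maple → Ash → Quarry: 20+23+22+21 = 86
The minimum is 50.
One optimal route: Quarry → Maple → Ash → Upland → Quarry (or its reverse).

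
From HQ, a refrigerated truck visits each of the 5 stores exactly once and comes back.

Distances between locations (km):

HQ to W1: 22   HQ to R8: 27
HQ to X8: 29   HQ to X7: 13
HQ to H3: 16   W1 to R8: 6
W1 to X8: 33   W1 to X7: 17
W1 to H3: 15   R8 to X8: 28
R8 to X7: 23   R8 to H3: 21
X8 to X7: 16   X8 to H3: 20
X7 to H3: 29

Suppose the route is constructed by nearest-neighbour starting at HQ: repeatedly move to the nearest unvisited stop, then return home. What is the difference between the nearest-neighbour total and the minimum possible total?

From HQ: X7=13, H3=16, W1=22, R8=27, X8=29 → choose X7 (13).
From X7: X8=16, W1=17, R8=23, H3=29 → choose X8 (16).
From X8: H3=20, R8=28, W1=33 → choose H3 (20).
From H3: W1=15, R8=21 → choose W1 (15).
From W1: R8=6 → choose R8 (6).
NN route HQ → X7 → X8 → H3 → W1 → R8 → HQ costs 97.
Optimal: HQ → X7 → X8 → R8 → W1 → H3 → HQ costs 94 (by enumerating all 60 distinct tours).
Excess = 97 − 94 = 3.

Excess over optimum: 3 km.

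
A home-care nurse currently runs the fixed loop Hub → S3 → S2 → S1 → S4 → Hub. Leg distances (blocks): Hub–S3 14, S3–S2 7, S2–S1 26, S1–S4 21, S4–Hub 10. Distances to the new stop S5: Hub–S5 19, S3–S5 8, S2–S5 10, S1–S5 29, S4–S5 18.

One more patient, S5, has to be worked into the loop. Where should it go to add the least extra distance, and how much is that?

Insertion cost between consecutive stops i–j is d(i,S5) + d(S5,j) − d(i,j):
  between Hub and S3: 19 + 8 − 14 = 13
  between S3 and S2: 8 + 10 − 7 = 11
  between S2 and S1: 10 + 29 − 26 = 13
  between S1 and S4: 29 + 18 − 21 = 26
  between S4 and Hub: 18 + 19 − 10 = 27
Cheapest insertion is between S3 and S2, adding 11.
New total = 78 + 11 = 89.

+11 blocks — insert S5 between S3 and S2.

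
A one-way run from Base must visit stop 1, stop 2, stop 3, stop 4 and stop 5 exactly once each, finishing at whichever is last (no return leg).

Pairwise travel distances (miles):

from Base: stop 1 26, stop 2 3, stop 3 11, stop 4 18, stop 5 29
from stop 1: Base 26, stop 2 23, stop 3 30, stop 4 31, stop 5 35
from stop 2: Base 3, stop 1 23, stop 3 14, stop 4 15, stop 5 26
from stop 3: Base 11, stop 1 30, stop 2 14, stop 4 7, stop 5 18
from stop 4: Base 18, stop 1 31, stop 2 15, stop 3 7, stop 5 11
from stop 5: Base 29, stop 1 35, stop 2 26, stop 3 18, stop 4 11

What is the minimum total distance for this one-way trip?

There are 5! = 120 possible orderings.
Base → stop 1 → stop 2 → stop 3 → stop 4 → stop 5: 26+23+14+7+11 = 81
Base → stop 1 → stop 2 → stop 3 → stop 5 → stop 4: 26+23+14+18+11 = 92
Base → stop 1 → stop 2 → stop 4 → stop 3 → stop 5: 26+23+15+7+18 = 89
Base → stop 1 → stop 2 → stop 4 → stop 5 → stop 3: 26+23+15+11+18 = 93
Base → stop 1 → stop 2 → stop 5 → stop 3 → stop 4: 26+23+26+18+7 = 100
Base → stop 1 → stop 2 → stop 5 → stop 4 → stop 3: 26+23+26+11+7 = 93
Base → stop 1 → stop 3 → stop 2 → stop 4 → stop 5: 26+30+14+15+11 = 96
Base → stop 1 → stop 3 → stop 2 → stop 5 → stop 4: 26+30+14+26+11 = 107
Base → stop 1 → stop 3 → stop 4 → stop 2 → stop 5: 26+30+7+15+26 = 104
Base → stop 1 → stop 3 → stop 4 → stop 5 → stop 2: 26+30+7+11+26 = 100
Base → stop 1 → stop 3 → stop 5 → stop 2 → stop 4: 26+30+18+26+15 = 115
Base → stop 1 → stop 3 → stop 5 → stop 4 → stop 2: 26+30+18+11+15 = 100
Base → stop 1 → stop 4 → stop 2 → stop 3 → stop 5: 26+31+15+14+18 = 104
Base → stop 1 → stop 4 → stop 2 → stop 5 → stop 3: 26+31+15+26+18 = 116
… (106 more)
Base → stop 2 → stop 3 → stop 4 → stop 5 → stop 1: 3+14+7+11+35 = 70  ← best
The minimum is 70.
One shortest path: Base → stop 2 → stop 3 → stop 4 → stop 5 → stop 1.

70 miles — the minimum one-way total.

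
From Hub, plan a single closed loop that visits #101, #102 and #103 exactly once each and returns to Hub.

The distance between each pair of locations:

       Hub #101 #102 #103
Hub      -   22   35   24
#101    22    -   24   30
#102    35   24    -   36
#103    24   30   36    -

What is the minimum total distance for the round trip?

Shortest round trip = 106.

With 3 stops there are 3!/2 = 3 distinct round trips (a route and its reverse cost the same).
Hub → #101 → #102 → #103 → Hub: 22+24+36+24 = 106
Hub → #101 → #103 → #102 → Hub: 22+30+36+35 = 123
Hub → #102 → #101 → #103 → Hub: 35+24+30+24 = 113
The minimum is 106.
One optimal route: Hub → #101 → #102 → #103 → Hub (or its reverse).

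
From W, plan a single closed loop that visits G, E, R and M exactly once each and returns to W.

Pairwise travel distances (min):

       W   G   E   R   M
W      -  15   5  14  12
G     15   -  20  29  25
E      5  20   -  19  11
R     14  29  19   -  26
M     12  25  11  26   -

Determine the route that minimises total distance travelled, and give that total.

With 4 stops there are 4!/2 = 12 distinct round trips (a route and its reverse cost the same).
W→G→E→R→M→W: 15+20+19+26+12 = 92
W→G→E→M→R→W: 15+20+11+26+14 = 86
W→G→R→E→M→W: 15+29+19+11+12 = 86
W→G→R→M→E→W: 15+29+26+11+5 = 86
W→G→M→E→R→W: 15+25+11+19+14 = 84
W→G→M→R→E→W: 15+25+26+19+5 = 90
W→E→G→R→M→W: 5+20+29+26+12 = 92
W→E→G→M→R→W: 5+20+25+26+14 = 90
W→E→R→G→M→W: 5+19+29+25+12 = 90
W→E→M→G→R→W: 5+11+25+29+14 = 84
W→R→G→E→M→W: 14+29+20+11+12 = 86
W→R→E→G→M→W: 14+19+20+25+12 = 90
The minimum is 84.
One optimal route: W → G → M → E → R → W (or its reverse).

84 min — the shortest possible round trip.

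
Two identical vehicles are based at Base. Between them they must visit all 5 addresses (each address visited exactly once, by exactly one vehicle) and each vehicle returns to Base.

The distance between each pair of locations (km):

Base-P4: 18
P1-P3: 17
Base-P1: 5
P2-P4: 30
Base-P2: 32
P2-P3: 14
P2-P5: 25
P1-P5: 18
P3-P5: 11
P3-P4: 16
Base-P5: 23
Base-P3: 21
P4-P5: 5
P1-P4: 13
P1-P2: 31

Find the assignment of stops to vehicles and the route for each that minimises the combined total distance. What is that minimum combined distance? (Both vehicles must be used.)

Minimum combined distance: 90 km.

Try each way of splitting the stops between the two vehicles (each non-empty) and, for each split, find the best tour for each vehicle:
  {P1} + {P2, P3, P4, P5}: 10 + 80 = 90
  {P2} + {P1, P3, P4, P5}: 64 + 55 = 119
  {P1, P2} + {P3, P4, P5}: 68 + 55 = 123
  {P3} + {P1, P2, P4, P5}: 42 + 80 = 122
  {P1, P3} + {P2, P4, P5}: 43 + 80 = 123
  {P2, P3} + {P1, P4, P5}: 67 + 46 = 113
  … (15 splits in total)
Best: vehicle 1 Base → P1 → Base = 10; vehicle 2 Base → P2 → P3 → P5 → P4 → Base = 80; combined 90.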